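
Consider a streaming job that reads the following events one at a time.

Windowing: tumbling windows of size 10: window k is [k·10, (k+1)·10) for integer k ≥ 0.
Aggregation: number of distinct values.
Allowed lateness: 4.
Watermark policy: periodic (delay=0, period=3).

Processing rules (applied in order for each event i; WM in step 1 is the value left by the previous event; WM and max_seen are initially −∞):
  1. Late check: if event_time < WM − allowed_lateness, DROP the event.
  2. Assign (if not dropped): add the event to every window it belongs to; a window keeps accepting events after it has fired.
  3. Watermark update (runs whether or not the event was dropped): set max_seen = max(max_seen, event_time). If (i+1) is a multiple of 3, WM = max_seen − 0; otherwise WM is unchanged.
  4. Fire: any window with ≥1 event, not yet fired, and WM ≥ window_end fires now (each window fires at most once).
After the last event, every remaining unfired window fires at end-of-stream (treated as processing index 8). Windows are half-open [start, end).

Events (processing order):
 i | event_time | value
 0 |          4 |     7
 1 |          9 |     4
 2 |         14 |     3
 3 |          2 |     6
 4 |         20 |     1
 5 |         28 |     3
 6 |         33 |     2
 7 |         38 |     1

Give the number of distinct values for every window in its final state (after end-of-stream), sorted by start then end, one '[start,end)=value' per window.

[0,10)=2 [10,20)=1 [20,30)=2 [30,40)=2

i=0 t=4 v=7: → [0,10); WM=−∞
i=1 t=9 v=4: → [0,10); WM=−∞
i=2 t=14 v=3: → [10,20); WM=14; [0,10) fires=2
i=3 t=2 v=6: DROP (t<14-4); WM=14
i=4 t=20 v=1: → [20,30); WM=14
i=5 t=28 v=3: → [20,30); WM=28; [10,20) fires=1
i=6 t=33 v=2: → [30,40); WM=28
i=7 t=38 v=1: → [30,40); WM=28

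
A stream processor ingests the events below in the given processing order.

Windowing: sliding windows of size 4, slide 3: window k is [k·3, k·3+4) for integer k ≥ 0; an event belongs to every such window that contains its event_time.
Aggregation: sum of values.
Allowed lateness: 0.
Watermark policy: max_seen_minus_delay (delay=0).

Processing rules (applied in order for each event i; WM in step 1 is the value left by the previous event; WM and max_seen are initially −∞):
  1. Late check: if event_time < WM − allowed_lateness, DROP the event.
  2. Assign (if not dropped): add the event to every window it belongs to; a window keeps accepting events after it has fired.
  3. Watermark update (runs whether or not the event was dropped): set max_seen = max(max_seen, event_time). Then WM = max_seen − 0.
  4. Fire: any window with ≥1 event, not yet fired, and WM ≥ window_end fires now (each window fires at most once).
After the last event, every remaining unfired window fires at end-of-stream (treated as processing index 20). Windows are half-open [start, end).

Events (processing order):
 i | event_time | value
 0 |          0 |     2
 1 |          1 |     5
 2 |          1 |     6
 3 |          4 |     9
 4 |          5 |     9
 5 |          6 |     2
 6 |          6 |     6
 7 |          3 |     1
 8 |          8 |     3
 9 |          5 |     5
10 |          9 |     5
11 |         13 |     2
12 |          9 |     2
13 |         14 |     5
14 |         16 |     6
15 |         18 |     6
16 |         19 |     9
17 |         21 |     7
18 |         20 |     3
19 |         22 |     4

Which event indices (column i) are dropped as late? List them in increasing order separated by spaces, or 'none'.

7 9 12 18

i=0 t=0 v=2: → [0,4); WM=0
i=1 t=1 v=5: → [0,4); WM=1
i=2 t=1 v=6: → [0,4); WM=1
i=3 t=4 v=9: → [3,7); WM=4; [0,4) fires=13
i=4 t=5 v=9: → [3,7); WM=5
i=5 t=6 v=2: → [6,10),[3,7); WM=6
i=6 t=6 v=6: → [6,10),[3,7); WM=6
i=7 t=3 v=1: DROP (t<6-0); WM=6
i=8 t=8 v=3: → [6,10); WM=8; [3,7) fires=26
i=9 t=5 v=5: DROP (t<8-0); WM=8
i=10 t=9 v=5: → [9,13),[6,10); WM=9
i=11 t=13 v=2: → [12,16); WM=13; [6,10) fires=16 [9,13) fires=5
i=12 t=9 v=2: DROP (t<13-0); WM=13
i=13 t=14 v=5: → [12,16); WM=14
i=14 t=16 v=6: → [15,19); WM=16; [12,16) fires=7
i=15 t=18 v=6: → [18,22),[15,19); WM=18
i=16 t=19 v=9: → [18,22); WM=19; [15,19) fires=12
i=17 t=21 v=7: → [21,25),[18,22); WM=21
i=18 t=20 v=3: DROP (t<21-0); WM=21
i=19 t=22 v=4: → [21,25); WM=22; [18,22) fires=22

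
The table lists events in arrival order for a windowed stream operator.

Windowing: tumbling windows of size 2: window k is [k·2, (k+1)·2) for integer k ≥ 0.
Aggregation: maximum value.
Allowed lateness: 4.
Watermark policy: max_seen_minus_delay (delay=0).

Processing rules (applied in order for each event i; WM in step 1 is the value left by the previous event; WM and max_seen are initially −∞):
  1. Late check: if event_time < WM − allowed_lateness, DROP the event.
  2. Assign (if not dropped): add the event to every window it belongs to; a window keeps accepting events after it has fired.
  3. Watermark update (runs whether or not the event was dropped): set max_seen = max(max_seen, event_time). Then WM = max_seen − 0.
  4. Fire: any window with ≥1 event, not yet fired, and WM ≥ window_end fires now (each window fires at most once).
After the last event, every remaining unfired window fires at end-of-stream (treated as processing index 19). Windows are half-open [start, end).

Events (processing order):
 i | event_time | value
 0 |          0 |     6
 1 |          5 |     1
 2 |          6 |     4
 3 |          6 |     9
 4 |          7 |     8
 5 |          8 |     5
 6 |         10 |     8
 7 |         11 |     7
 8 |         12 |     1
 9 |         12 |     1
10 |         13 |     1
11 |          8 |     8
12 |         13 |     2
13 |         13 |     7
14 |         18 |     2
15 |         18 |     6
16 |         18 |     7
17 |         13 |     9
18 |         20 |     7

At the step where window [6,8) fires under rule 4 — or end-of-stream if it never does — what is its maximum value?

i=0 t=0 v=6: → [0,2); WM=0
i=1 t=5 v=1: → [4,6); WM=5; [0,2) fires=6
i=2 t=6 v=4: → [6,8); WM=6; [4,6) fires=1
i=3 t=6 v=9: → [6,8); WM=6
i=4 t=7 v=8: → [6,8); WM=7
i=5 t=8 v=5: → [8,10); WM=8; [6,8) fires=9
i=6 t=10 v=8: → [10,12); WM=10; [8,10) fires=5
i=7 t=11 v=7: → [10,12); WM=11
i=8 t=12 v=1: → [12,14); WM=12; [10,12) fires=8
i=9 t=12 v=1: → [12,14); WM=12
i=10 t=13 v=1: → [12,14); WM=13
i=11 t=8 v=8: DROP (t<13-4); WM=13
i=12 t=13 v=2: → [12,14); WM=13
i=13 t=13 v=7: → [12,14); WM=13
i=14 t=18 v=2: → [18,20); WM=18; [12,14) fires=7
i=15 t=18 v=6: → [18,20); WM=18
i=16 t=18 v=7: → [18,20); WM=18
i=17 t=13 v=9: DROP (t<18-4); WM=18
i=18 t=20 v=7: → [20,22); WM=20; [18,20) fires=7

9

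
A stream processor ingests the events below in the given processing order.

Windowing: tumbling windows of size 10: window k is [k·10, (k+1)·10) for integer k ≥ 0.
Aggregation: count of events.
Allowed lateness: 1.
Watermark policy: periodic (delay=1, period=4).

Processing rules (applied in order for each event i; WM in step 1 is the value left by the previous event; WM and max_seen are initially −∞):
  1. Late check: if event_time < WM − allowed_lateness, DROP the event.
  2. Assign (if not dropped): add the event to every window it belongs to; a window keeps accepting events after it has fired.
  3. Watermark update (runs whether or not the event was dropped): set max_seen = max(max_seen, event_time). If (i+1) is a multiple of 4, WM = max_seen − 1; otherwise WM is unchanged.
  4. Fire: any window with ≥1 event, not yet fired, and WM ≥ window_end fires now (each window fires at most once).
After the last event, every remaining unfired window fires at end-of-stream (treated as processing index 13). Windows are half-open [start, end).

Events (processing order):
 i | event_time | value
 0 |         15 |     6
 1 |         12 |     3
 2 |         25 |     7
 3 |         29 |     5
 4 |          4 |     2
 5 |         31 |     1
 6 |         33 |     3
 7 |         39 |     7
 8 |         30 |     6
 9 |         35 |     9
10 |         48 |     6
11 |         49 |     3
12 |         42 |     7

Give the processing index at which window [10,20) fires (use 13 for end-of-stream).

i=0 t=15 v=6: → [10,20); WM=−∞
i=1 t=12 v=3: → [10,20); WM=−∞
i=2 t=25 v=7: → [20,30); WM=−∞
i=3 t=29 v=5: → [20,30); WM=28; [10,20) fires=2
i=4 t=4 v=2: DROP (t<28-1); WM=28
i=5 t=31 v=1: → [30,40); WM=28
i=6 t=33 v=3: → [30,40); WM=28
i=7 t=39 v=7: → [30,40); WM=38; [20,30) fires=2
i=8 t=30 v=6: DROP (t<38-1); WM=38
i=9 t=35 v=9: DROP (t<38-1); WM=38
i=10 t=48 v=6: → [40,50); WM=38
i=11 t=49 v=3: → [40,50); WM=48; [30,40) fires=3
i=12 t=42 v=7: DROP (t<48-1); WM=48

3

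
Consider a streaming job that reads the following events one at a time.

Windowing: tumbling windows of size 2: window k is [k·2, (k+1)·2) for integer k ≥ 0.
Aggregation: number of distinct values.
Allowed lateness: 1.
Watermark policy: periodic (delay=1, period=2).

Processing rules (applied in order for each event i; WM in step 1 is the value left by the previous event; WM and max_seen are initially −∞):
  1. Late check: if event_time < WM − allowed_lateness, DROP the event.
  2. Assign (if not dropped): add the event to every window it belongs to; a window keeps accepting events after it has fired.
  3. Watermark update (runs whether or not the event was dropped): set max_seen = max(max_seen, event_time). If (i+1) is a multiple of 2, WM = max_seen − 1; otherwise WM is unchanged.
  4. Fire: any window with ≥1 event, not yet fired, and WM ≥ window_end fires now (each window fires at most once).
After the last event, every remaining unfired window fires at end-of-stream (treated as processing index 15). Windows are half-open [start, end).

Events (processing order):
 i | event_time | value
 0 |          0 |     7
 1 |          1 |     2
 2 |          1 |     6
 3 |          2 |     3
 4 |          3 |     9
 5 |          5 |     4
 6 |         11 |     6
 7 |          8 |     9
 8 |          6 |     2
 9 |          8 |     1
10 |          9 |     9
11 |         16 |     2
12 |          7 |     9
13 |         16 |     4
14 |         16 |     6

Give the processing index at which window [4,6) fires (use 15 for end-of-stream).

7

i=0 t=0 v=7: → [0,2); WM=−∞
i=1 t=1 v=2: → [0,2); WM=0
i=2 t=1 v=6: → [0,2); WM=0
i=3 t=2 v=3: → [2,4); WM=1
i=4 t=3 v=9: → [2,4); WM=1
i=5 t=5 v=4: → [4,6); WM=4; [0,2) fires=3 [2,4) fires=2
i=6 t=11 v=6: → [10,12); WM=4
i=7 t=8 v=9: → [8,10); WM=10; [4,6) fires=1 [8,10) fires=1
i=8 t=6 v=2: DROP (t<10-1); WM=10
i=9 t=8 v=1: DROP (t<10-1); WM=10
i=10 t=9 v=9: → [8,10); WM=10
i=11 t=16 v=2: → [16,18); WM=15; [10,12) fires=1
i=12 t=7 v=9: DROP (t<15-1); WM=15
i=13 t=16 v=4: → [16,18); WM=15
i=14 t=16 v=6: → [16,18); WM=15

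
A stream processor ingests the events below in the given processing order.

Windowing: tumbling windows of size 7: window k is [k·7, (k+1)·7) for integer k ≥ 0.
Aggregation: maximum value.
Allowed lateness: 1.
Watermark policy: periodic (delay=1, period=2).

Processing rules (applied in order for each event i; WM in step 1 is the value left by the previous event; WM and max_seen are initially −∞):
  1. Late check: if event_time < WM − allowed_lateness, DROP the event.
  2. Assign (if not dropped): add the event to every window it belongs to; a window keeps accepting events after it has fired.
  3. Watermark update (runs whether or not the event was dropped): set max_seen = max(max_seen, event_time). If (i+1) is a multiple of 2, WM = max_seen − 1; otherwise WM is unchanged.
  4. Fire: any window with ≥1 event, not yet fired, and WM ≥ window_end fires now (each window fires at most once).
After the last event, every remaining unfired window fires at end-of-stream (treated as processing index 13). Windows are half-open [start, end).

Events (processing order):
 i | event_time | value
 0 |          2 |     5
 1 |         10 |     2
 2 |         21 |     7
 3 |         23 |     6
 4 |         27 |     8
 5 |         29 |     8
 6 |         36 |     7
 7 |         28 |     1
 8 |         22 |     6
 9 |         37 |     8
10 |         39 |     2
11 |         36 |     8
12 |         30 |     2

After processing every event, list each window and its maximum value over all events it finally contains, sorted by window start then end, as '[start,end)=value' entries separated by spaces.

[0,7)=5 [7,14)=2 [21,28)=8 [28,35)=8 [35,42)=8

i=0 t=2 v=5: → [0,7); WM=−∞
i=1 t=10 v=2: → [7,14); WM=9; [0,7) fires=5
i=2 t=21 v=7: → [21,28); WM=9
i=3 t=23 v=6: → [21,28); WM=22; [7,14) fires=2
i=4 t=27 v=8: → [21,28); WM=22
i=5 t=29 v=8: → [28,35); WM=28; [21,28) fires=8
i=6 t=36 v=7: → [35,42); WM=28
i=7 t=28 v=1: → [28,35); WM=35; [28,35) fires=8
i=8 t=22 v=6: DROP (t<35-1); WM=35
i=9 t=37 v=8: → [35,42); WM=36
i=10 t=39 v=2: → [35,42); WM=36
i=11 t=36 v=8: → [35,42); WM=38
i=12 t=30 v=2: DROP (t<38-1); WM=38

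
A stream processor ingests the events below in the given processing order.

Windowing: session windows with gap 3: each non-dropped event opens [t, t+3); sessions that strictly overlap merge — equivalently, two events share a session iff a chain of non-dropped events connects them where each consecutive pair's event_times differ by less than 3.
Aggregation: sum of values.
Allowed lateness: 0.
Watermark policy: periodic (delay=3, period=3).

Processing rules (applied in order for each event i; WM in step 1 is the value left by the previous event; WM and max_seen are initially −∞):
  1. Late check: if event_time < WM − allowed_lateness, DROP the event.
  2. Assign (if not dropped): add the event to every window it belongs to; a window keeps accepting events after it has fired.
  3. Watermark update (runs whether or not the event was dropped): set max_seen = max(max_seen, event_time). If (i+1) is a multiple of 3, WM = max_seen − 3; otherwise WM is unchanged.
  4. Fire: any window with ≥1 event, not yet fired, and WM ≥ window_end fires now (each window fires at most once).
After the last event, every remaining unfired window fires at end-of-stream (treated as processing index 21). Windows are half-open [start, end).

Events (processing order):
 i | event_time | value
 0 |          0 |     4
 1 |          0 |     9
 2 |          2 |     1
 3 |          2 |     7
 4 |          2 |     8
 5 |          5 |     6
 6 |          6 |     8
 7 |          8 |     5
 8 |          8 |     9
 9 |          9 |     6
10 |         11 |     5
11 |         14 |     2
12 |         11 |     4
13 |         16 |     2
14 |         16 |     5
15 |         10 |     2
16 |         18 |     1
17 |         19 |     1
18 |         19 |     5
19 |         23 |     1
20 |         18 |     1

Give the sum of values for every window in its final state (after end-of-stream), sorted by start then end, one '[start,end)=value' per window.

[0,5)=29 [5,14)=43 [14,22)=17 [23,26)=1

i=0 t=0 v=4: → [0,3); WM=−∞
i=1 t=0 v=9: → [0,3); WM=−∞
i=2 t=2 v=1: → [0,5); WM=-1
i=3 t=2 v=7: → [0,5); WM=-1
i=4 t=2 v=8: → [0,5); WM=-1
i=5 t=5 v=6: → [5,8); WM=2
i=6 t=6 v=8: → [5,9); WM=2
i=7 t=8 v=5: → [5,11); WM=2
i=8 t=8 v=9: → [5,11); WM=5
i=9 t=9 v=6: → [5,12); WM=5
i=10 t=11 v=5: → [5,14); WM=5
i=11 t=14 v=2: → [14,17); WM=11
i=12 t=11 v=4: → [5,14); WM=11
i=13 t=16 v=2: → [14,19); WM=11
i=14 t=16 v=5: → [14,19); WM=13
i=15 t=10 v=2: DROP (t<13-0); WM=13
i=16 t=18 v=1: → [14,21); WM=13
i=17 t=19 v=1: → [14,22); WM=16
i=18 t=19 v=5: → [14,22); WM=16
i=19 t=23 v=1: → [23,26); WM=16
i=20 t=18 v=1: → [14,22); WM=20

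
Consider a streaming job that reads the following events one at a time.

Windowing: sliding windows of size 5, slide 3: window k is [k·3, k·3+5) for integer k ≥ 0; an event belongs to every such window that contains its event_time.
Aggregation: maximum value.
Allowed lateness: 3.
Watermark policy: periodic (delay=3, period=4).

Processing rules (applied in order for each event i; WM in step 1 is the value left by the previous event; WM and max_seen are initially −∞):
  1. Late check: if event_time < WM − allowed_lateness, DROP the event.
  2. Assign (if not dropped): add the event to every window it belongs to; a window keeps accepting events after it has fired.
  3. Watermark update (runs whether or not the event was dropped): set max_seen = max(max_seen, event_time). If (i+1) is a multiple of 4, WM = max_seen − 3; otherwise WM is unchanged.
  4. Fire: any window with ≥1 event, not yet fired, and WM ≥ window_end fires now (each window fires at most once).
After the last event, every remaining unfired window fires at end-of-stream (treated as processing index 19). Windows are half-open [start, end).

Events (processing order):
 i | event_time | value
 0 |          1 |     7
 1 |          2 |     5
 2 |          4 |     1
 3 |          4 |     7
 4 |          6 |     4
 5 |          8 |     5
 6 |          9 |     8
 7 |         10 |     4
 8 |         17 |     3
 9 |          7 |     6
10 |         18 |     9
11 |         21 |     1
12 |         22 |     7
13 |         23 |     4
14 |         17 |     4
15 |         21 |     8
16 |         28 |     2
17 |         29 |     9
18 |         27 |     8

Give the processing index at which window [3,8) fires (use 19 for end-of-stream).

11

i=0 t=1 v=7: → [0,5); WM=−∞
i=1 t=2 v=5: → [0,5); WM=−∞
i=2 t=4 v=1: → [3,8),[0,5); WM=−∞
i=3 t=4 v=7: → [3,8),[0,5); WM=1
i=4 t=6 v=4: → [6,11),[3,8); WM=1
i=5 t=8 v=5: → [6,11); WM=1
i=6 t=9 v=8: → [9,14),[6,11); WM=1
i=7 t=10 v=4: → [9,14),[6,11); WM=7; [0,5) fires=7
i=8 t=17 v=3: → [15,20); WM=7
i=9 t=7 v=6: → [6,11),[3,8); WM=7
i=10 t=18 v=9: → [18,23),[15,20); WM=7
i=11 t=21 v=1: → [21,26),[18,23); WM=18; [3,8) fires=7 [6,11) fires=8 [9,14) fires=8
i=12 t=22 v=7: → [21,26),[18,23); WM=18
i=13 t=23 v=4: → [21,26); WM=18
i=14 t=17 v=4: → [15,20); WM=18
i=15 t=21 v=8: → [21,26),[18,23); WM=20; [15,20) fires=9
i=16 t=28 v=2: → [27,32),[24,29); WM=20
i=17 t=29 v=9: → [27,32); WM=20
i=18 t=27 v=8: → [27,32),[24,29); WM=20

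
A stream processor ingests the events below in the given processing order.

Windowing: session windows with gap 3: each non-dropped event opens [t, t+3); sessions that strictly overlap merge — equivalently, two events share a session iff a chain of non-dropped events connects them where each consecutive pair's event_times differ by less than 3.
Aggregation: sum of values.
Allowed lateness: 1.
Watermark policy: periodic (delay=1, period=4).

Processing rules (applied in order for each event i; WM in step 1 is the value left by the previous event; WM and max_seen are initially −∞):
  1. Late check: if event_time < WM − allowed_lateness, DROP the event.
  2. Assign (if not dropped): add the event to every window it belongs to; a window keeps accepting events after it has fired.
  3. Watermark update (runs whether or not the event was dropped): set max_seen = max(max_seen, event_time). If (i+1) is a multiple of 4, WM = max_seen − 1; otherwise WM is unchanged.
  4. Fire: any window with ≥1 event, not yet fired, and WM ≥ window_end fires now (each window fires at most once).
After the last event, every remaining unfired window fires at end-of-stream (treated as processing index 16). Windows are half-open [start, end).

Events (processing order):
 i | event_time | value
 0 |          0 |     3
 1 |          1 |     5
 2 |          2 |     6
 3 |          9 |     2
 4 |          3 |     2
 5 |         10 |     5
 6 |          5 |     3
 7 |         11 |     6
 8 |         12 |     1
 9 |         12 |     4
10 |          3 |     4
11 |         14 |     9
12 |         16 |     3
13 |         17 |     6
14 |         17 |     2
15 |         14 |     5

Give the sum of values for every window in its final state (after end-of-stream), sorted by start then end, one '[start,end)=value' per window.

i=0 t=0 v=3: → [0,3); WM=−∞
i=1 t=1 v=5: → [0,4); WM=−∞
i=2 t=2 v=6: → [0,5); WM=−∞
i=3 t=9 v=2: → [9,12); WM=8
i=4 t=3 v=2: DROP (t<8-1); WM=8
i=5 t=10 v=5: → [9,13); WM=8
i=6 t=5 v=3: DROP (t<8-1); WM=8
i=7 t=11 v=6: → [9,14); WM=10
i=8 t=12 v=1: → [9,15); WM=10
i=9 t=12 v=4: → [9,15); WM=10
i=10 t=3 v=4: DROP (t<10-1); WM=10
i=11 t=14 v=9: → [9,17); WM=13
i=12 t=16 v=3: → [9,19); WM=13
i=13 t=17 v=6: → [9,20); WM=13
i=14 t=17 v=2: → [9,20); WM=13
i=15 t=14 v=5: → [9,20); WM=16

[0,5)=14 [9,20)=43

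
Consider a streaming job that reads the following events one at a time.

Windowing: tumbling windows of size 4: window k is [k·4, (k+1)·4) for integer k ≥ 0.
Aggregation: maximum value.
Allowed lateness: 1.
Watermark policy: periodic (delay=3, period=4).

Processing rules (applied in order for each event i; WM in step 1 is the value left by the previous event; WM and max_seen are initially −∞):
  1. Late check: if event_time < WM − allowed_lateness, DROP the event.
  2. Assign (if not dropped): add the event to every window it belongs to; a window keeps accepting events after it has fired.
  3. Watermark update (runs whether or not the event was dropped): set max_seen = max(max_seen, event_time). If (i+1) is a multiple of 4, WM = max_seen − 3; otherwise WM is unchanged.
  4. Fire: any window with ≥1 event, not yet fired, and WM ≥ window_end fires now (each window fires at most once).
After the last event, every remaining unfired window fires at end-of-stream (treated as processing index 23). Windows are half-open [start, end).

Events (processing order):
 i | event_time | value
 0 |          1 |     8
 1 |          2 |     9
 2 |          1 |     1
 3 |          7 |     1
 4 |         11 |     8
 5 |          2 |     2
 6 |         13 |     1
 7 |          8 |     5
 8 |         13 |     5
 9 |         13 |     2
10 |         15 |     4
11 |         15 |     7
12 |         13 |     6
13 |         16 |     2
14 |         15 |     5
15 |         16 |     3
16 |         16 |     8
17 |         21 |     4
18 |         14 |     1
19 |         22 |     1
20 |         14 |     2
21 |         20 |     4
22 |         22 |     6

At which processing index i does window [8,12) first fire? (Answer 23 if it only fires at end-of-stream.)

11

i=0 t=1 v=8: → [0,4); WM=−∞
i=1 t=2 v=9: → [0,4); WM=−∞
i=2 t=1 v=1: → [0,4); WM=−∞
i=3 t=7 v=1: → [4,8); WM=4; [0,4) fires=9
i=4 t=11 v=8: → [8,12); WM=4
i=5 t=2 v=2: DROP (t<4-1); WM=4
i=6 t=13 v=1: → [12,16); WM=4
i=7 t=8 v=5: → [8,12); WM=10; [4,8) fires=1
i=8 t=13 v=5: → [12,16); WM=10
i=9 t=13 v=2: → [12,16); WM=10
i=10 t=15 v=4: → [12,16); WM=10
i=11 t=15 v=7: → [12,16); WM=12; [8,12) fires=8
i=12 t=13 v=6: → [12,16); WM=12
i=13 t=16 v=2: → [16,20); WM=12
i=14 t=15 v=5: → [12,16); WM=12
i=15 t=16 v=3: → [16,20); WM=13
i=16 t=16 v=8: → [16,20); WM=13
i=17 t=21 v=4: → [20,24); WM=13
i=18 t=14 v=1: → [12,16); WM=13
i=19 t=22 v=1: → [20,24); WM=19; [12,16) fires=7
i=20 t=14 v=2: DROP (t<19-1); WM=19
i=21 t=20 v=4: → [20,24); WM=19
i=22 t=22 v=6: → [20,24); WM=19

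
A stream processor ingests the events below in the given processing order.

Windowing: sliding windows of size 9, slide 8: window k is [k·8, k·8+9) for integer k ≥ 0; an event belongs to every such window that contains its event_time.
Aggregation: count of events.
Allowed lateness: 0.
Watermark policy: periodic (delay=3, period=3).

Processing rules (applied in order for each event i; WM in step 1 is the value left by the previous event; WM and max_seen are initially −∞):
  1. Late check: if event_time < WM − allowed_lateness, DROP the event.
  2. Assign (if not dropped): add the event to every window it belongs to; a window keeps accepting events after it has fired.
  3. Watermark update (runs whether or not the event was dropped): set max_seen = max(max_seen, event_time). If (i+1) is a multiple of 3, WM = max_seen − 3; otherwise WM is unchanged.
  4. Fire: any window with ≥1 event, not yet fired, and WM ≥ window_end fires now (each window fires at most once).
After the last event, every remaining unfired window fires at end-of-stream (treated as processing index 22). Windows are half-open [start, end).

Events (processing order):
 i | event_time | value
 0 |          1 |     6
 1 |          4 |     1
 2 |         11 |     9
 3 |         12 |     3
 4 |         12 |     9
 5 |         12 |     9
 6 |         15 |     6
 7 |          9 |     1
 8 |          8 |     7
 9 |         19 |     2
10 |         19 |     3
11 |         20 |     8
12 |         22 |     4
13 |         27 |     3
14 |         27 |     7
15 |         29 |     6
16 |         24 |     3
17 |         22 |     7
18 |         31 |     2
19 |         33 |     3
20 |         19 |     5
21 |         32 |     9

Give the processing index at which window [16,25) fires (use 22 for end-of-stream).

i=0 t=1 v=6: → [0,9); WM=−∞
i=1 t=4 v=1: → [0,9); WM=−∞
i=2 t=11 v=9: → [8,17); WM=8
i=3 t=12 v=3: → [8,17); WM=8
i=4 t=12 v=9: → [8,17); WM=8
i=5 t=12 v=9: → [8,17); WM=9; [0,9) fires=2
i=6 t=15 v=6: → [8,17); WM=9
i=7 t=9 v=1: → [8,17); WM=9
i=8 t=8 v=7: DROP (t<9-0); WM=12
i=9 t=19 v=2: → [16,25); WM=12
i=10 t=19 v=3: → [16,25); WM=12
i=11 t=20 v=8: → [16,25); WM=17; [8,17) fires=6
i=12 t=22 v=4: → [16,25); WM=17
i=13 t=27 v=3: → [24,33); WM=17
i=14 t=27 v=7: → [24,33); WM=24
i=15 t=29 v=6: → [24,33); WM=24
i=16 t=24 v=3: → [24,33),[16,25); WM=24
i=17 t=22 v=7: DROP (t<24-0); WM=26; [16,25) fires=5
i=18 t=31 v=2: → [24,33); WM=26
i=19 t=33 v=3: → [32,41); WM=26
i=20 t=19 v=5: DROP (t<26-0); WM=30
i=21 t=32 v=9: → [32,41),[24,33); WM=30

17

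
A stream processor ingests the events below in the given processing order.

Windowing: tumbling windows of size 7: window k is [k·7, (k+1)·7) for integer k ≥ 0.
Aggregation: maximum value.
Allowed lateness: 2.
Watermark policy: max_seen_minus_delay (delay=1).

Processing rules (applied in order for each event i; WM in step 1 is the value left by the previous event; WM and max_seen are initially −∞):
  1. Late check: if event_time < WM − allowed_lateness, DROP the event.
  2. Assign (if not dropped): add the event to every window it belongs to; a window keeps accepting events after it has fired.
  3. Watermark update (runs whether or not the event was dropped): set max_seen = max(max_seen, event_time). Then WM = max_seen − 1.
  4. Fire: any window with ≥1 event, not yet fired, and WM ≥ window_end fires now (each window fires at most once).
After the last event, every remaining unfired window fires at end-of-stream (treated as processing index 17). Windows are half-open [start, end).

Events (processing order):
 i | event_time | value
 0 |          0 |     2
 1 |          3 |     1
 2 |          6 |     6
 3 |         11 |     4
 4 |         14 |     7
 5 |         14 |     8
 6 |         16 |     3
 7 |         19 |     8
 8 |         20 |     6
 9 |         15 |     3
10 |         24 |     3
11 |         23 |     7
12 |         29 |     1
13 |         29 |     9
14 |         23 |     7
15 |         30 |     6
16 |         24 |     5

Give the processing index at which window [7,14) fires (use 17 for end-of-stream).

i=0 t=0 v=2: → [0,7); WM=-1
i=1 t=3 v=1: → [0,7); WM=2
i=2 t=6 v=6: → [0,7); WM=5
i=3 t=11 v=4: → [7,14); WM=10; [0,7) fires=6
i=4 t=14 v=7: → [14,21); WM=13
i=5 t=14 v=8: → [14,21); WM=13
i=6 t=16 v=3: → [14,21); WM=15; [7,14) fires=4
i=7 t=19 v=8: → [14,21); WM=18
i=8 t=20 v=6: → [14,21); WM=19
i=9 t=15 v=3: DROP (t<19-2); WM=19
i=10 t=24 v=3: → [21,28); WM=23; [14,21) fires=8
i=11 t=23 v=7: → [21,28); WM=23
i=12 t=29 v=1: → [28,35); WM=28; [21,28) fires=7
i=13 t=29 v=9: → [28,35); WM=28
i=14 t=23 v=7: DROP (t<28-2); WM=28
i=15 t=30 v=6: → [28,35); WM=29
i=16 t=24 v=5: DROP (t<29-2); WM=29

6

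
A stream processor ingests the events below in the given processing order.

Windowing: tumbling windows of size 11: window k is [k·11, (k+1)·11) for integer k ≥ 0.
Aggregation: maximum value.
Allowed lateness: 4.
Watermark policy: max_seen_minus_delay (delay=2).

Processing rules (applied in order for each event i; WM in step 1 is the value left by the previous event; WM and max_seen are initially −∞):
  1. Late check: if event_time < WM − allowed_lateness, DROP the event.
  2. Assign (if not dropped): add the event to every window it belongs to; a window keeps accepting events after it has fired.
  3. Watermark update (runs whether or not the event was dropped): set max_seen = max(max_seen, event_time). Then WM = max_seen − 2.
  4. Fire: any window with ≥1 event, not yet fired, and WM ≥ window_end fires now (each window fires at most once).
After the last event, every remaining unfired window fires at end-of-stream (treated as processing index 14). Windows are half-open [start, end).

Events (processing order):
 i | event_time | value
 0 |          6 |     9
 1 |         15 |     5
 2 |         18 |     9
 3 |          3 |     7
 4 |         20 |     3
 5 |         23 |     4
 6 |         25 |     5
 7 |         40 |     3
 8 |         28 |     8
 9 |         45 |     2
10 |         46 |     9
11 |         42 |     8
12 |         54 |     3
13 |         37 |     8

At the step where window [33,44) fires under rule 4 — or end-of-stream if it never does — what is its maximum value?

3

i=0 t=6 v=9: → [0,11); WM=4
i=1 t=15 v=5: → [11,22); WM=13; [0,11) fires=9
i=2 t=18 v=9: → [11,22); WM=16
i=3 t=3 v=7: DROP (t<16-4); WM=16
i=4 t=20 v=3: → [11,22); WM=18
i=5 t=23 v=4: → [22,33); WM=21
i=6 t=25 v=5: → [22,33); WM=23; [11,22) fires=9
i=7 t=40 v=3: → [33,44); WM=38; [22,33) fires=5
i=8 t=28 v=8: DROP (t<38-4); WM=38
i=9 t=45 v=2: → [44,55); WM=43
i=10 t=46 v=9: → [44,55); WM=44; [33,44) fires=3
i=11 t=42 v=8: → [33,44); WM=44
i=12 t=54 v=3: → [44,55); WM=52
i=13 t=37 v=8: DROP (t<52-4); WM=52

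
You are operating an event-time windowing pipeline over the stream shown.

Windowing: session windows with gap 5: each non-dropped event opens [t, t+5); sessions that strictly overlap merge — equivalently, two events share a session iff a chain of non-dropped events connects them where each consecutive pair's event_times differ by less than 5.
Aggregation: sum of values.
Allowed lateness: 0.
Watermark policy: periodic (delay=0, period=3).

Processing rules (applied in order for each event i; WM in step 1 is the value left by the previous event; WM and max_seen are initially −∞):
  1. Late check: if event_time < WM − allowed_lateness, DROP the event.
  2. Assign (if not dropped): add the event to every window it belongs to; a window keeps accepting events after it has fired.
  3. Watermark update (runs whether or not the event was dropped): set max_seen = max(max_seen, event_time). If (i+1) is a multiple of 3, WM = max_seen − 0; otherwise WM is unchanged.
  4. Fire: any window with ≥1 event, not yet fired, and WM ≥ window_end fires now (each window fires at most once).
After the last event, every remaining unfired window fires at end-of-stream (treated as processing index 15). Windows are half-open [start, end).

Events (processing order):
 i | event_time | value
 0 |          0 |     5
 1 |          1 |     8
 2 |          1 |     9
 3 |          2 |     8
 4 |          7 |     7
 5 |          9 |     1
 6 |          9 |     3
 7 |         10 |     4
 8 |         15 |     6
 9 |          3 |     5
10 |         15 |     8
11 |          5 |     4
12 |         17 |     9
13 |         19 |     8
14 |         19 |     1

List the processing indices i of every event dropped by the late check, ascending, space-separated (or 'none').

9 11

i=0 t=0 v=5: → [0,5); WM=−∞
i=1 t=1 v=8: → [0,6); WM=−∞
i=2 t=1 v=9: → [0,6); WM=1
i=3 t=2 v=8: → [0,7); WM=1
i=4 t=7 v=7: → [7,12); WM=1
i=5 t=9 v=1: → [7,14); WM=9
i=6 t=9 v=3: → [7,14); WM=9
i=7 t=10 v=4: → [7,15); WM=9
i=8 t=15 v=6: → [15,20); WM=15
i=9 t=3 v=5: DROP (t<15-0); WM=15
i=10 t=15 v=8: → [15,20); WM=15
i=11 t=5 v=4: DROP (t<15-0); WM=15
i=12 t=17 v=9: → [15,22); WM=15
i=13 t=19 v=8: → [15,24); WM=15
i=14 t=19 v=1: → [15,24); WM=19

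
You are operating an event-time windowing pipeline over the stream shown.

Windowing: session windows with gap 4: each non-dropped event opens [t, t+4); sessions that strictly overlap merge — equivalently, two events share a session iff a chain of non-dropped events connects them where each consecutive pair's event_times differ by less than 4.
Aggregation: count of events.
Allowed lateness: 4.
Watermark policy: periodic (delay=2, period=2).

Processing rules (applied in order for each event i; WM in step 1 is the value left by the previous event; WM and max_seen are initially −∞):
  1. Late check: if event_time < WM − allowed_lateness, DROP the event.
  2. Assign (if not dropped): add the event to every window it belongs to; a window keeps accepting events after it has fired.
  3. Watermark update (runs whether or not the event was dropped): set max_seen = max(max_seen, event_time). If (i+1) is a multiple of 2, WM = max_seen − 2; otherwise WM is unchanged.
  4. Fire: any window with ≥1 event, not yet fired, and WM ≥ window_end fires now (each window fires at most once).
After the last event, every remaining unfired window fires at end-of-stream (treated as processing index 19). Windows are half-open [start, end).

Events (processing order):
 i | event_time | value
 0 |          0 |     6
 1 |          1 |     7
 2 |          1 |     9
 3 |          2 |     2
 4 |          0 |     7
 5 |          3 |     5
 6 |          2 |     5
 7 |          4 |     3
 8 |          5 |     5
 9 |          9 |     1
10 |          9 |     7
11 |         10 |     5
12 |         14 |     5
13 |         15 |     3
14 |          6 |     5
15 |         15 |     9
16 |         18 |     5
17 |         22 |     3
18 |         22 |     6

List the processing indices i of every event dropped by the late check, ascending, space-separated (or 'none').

14

i=0 t=0 v=6: → [0,4); WM=−∞
i=1 t=1 v=7: → [0,5); WM=-1
i=2 t=1 v=9: → [0,5); WM=-1
i=3 t=2 v=2: → [0,6); WM=0
i=4 t=0 v=7: → [0,6); WM=0
i=5 t=3 v=5: → [0,7); WM=1
i=6 t=2 v=5: → [0,7); WM=1
i=7 t=4 v=3: → [0,8); WM=2
i=8 t=5 v=5: → [0,9); WM=2
i=9 t=9 v=1: → [9,13); WM=7
i=10 t=9 v=7: → [9,13); WM=7
i=11 t=10 v=5: → [9,14); WM=8
i=12 t=14 v=5: → [14,18); WM=8
i=13 t=15 v=3: → [14,19); WM=13
i=14 t=6 v=5: DROP (t<13-4); WM=13
i=15 t=15 v=9: → [14,19); WM=13
i=16 t=18 v=5: → [14,22); WM=13
i=17 t=22 v=3: → [22,26); WM=20
i=18 t=22 v=6: → [22,26); WM=20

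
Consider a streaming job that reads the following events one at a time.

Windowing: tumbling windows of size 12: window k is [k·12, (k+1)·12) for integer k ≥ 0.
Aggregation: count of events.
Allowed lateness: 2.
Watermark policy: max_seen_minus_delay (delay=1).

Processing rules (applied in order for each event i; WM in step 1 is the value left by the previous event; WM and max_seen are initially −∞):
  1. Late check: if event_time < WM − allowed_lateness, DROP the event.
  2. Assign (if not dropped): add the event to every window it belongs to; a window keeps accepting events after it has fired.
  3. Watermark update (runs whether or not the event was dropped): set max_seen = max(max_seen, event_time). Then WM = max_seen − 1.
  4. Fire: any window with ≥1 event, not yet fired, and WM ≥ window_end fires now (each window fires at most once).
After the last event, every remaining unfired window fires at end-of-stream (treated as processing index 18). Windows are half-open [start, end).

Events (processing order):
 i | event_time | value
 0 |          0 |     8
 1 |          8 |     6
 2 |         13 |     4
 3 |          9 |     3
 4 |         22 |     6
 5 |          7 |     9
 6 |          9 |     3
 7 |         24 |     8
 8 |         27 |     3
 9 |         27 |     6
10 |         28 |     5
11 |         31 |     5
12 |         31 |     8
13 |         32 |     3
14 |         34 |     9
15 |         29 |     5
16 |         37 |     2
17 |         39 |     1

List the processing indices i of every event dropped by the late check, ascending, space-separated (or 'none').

3 5 6 15

i=0 t=0 v=8: → [0,12); WM=-1
i=1 t=8 v=6: → [0,12); WM=7
i=2 t=13 v=4: → [12,24); WM=12; [0,12) fires=2
i=3 t=9 v=3: DROP (t<12-2); WM=12
i=4 t=22 v=6: → [12,24); WM=21
i=5 t=7 v=9: DROP (t<21-2); WM=21
i=6 t=9 v=3: DROP (t<21-2); WM=21
i=7 t=24 v=8: → [24,36); WM=23
i=8 t=27 v=3: → [24,36); WM=26; [12,24) fires=2
i=9 t=27 v=6: → [24,36); WM=26
i=10 t=28 v=5: → [24,36); WM=27
i=11 t=31 v=5: → [24,36); WM=30
i=12 t=31 v=8: → [24,36); WM=30
i=13 t=32 v=3: → [24,36); WM=31
i=14 t=34 v=9: → [24,36); WM=33
i=15 t=29 v=5: DROP (t<33-2); WM=33
i=16 t=37 v=2: → [36,48); WM=36; [24,36) fires=8
i=17 t=39 v=1: → [36,48); WM=38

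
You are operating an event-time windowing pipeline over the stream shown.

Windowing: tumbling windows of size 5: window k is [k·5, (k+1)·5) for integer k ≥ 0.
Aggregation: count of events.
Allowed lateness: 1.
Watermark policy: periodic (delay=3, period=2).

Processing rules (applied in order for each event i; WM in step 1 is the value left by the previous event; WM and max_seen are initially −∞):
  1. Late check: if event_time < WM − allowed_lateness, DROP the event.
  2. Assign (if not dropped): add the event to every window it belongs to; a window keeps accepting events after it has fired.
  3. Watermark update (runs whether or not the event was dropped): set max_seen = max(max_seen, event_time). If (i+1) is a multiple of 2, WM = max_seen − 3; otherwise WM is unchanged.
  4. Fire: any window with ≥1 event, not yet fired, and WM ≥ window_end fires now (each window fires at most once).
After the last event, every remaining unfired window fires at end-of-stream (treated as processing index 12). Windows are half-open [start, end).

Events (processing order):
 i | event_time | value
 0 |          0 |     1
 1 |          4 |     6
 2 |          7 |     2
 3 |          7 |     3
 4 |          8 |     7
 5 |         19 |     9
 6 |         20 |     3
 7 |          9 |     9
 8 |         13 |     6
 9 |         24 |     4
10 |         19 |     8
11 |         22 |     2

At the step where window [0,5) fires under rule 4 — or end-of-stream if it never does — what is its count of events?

2

i=0 t=0 v=1: → [0,5); WM=−∞
i=1 t=4 v=6: → [0,5); WM=1
i=2 t=7 v=2: → [5,10); WM=1
i=3 t=7 v=3: → [5,10); WM=4
i=4 t=8 v=7: → [5,10); WM=4
i=5 t=19 v=9: → [15,20); WM=16; [0,5) fires=2 [5,10) fires=3
i=6 t=20 v=3: → [20,25); WM=16
i=7 t=9 v=9: DROP (t<16-1); WM=17
i=8 t=13 v=6: DROP (t<17-1); WM=17
i=9 t=24 v=4: → [20,25); WM=21; [15,20) fires=1
i=10 t=19 v=8: DROP (t<21-1); WM=21
i=11 t=22 v=2: → [20,25); WM=21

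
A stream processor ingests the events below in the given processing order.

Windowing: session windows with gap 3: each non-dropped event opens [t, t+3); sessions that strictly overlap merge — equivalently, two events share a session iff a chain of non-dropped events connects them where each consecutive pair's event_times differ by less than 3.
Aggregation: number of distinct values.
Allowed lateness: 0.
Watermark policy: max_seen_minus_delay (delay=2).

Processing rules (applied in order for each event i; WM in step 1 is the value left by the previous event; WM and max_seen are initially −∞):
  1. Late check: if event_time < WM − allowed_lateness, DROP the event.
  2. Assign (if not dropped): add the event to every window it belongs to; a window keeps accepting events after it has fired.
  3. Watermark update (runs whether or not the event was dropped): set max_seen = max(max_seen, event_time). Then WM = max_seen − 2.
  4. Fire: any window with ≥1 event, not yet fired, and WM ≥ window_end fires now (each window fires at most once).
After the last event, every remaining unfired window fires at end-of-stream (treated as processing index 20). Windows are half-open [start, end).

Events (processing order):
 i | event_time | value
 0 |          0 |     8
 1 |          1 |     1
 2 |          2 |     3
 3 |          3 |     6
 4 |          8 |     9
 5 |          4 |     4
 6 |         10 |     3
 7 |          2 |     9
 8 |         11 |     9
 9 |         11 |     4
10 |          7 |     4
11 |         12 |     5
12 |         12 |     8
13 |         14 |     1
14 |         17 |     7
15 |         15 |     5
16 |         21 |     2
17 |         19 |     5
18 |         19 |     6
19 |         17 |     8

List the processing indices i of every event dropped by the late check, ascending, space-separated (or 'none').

i=0 t=0 v=8: → [0,3); WM=-2
i=1 t=1 v=1: → [0,4); WM=-1
i=2 t=2 v=3: → [0,5); WM=0
i=3 t=3 v=6: → [0,6); WM=1
i=4 t=8 v=9: → [8,11); WM=6
i=5 t=4 v=4: DROP (t<6-0); WM=6
i=6 t=10 v=3: → [8,13); WM=8
i=7 t=2 v=9: DROP (t<8-0); WM=8
i=8 t=11 v=9: → [8,14); WM=9
i=9 t=11 v=4: → [8,14); WM=9
i=10 t=7 v=4: DROP (t<9-0); WM=9
i=11 t=12 v=5: → [8,15); WM=10
i=12 t=12 v=8: → [8,15); WM=10
i=13 t=14 v=1: → [8,17); WM=12
i=14 t=17 v=7: → [17,20); WM=15
i=15 t=15 v=5: → [8,20); WM=15
i=16 t=21 v=2: → [21,24); WM=19
i=17 t=19 v=5: → [8,24); WM=19
i=18 t=19 v=6: → [8,24); WM=19
i=19 t=17 v=8: DROP (t<19-0); WM=19

5 7 10 19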